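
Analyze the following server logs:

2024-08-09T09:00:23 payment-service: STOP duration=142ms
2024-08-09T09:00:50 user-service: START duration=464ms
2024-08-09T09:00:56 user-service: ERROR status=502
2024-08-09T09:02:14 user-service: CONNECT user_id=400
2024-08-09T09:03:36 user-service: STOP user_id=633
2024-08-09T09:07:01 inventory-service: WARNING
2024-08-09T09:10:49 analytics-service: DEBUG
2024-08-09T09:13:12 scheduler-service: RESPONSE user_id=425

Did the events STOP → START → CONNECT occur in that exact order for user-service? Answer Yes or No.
No

To verify sequence order:

1. Find all events in sequence STOP → START → CONNECT for user-service
2. Extract their timestamps
3. Check if timestamps are in ascending order
4. Result: No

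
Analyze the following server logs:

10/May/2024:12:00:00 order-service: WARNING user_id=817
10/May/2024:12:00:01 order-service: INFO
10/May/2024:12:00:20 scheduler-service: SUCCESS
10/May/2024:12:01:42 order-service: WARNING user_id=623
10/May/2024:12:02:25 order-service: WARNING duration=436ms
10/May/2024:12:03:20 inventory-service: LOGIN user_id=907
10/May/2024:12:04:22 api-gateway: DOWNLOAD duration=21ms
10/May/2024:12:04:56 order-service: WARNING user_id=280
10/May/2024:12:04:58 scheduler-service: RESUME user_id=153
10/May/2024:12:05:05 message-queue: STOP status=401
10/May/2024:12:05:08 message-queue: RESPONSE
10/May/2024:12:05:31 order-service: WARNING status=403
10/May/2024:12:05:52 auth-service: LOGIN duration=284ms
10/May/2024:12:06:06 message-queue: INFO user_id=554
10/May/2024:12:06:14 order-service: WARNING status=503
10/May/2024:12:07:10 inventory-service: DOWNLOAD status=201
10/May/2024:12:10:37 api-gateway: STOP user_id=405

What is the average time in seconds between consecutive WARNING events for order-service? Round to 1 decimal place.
74.8

To calculate average interval:

1. Find all WARNING events for order-service in order
2. Calculate time gaps between consecutive events
3. Compute mean of gaps: 374 / 5 = 74.8 seconds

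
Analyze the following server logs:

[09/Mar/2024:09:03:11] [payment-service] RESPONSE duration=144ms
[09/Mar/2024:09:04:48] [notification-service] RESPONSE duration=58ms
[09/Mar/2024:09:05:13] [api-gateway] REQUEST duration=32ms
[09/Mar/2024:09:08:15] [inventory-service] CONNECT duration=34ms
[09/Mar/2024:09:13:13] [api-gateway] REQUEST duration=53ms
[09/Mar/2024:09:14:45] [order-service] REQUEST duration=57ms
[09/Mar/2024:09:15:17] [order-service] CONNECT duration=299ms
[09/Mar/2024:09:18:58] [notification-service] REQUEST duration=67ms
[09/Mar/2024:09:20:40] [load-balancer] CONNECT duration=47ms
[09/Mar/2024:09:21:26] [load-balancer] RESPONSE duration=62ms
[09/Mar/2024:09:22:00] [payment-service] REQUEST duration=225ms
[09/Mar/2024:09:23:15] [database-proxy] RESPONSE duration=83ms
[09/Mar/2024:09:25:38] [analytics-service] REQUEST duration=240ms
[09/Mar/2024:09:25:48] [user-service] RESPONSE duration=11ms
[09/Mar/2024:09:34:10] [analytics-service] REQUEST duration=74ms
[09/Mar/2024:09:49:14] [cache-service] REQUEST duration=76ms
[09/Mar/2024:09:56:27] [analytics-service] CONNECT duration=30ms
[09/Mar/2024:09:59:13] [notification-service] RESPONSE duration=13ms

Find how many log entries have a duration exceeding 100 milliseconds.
4

To count timeouts:

1. Threshold: 100ms
2. Extract duration from each log entry
3. Count entries where duration > 100
4. Timeout count: 4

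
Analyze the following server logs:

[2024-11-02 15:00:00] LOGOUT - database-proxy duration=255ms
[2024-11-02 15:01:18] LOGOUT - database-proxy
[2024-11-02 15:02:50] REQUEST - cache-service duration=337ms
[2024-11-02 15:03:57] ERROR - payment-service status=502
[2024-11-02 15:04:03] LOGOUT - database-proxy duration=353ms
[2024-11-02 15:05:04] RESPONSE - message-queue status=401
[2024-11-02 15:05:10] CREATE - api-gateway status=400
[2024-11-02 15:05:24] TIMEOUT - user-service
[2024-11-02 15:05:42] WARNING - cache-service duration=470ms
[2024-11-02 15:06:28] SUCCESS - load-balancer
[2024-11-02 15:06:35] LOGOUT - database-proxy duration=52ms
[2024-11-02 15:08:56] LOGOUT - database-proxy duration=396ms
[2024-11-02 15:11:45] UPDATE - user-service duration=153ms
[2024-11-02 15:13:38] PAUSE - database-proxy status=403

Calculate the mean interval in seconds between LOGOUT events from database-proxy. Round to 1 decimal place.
134.0

To calculate average interval:

1. Find all LOGOUT events for database-proxy in order
2. Calculate time gaps between consecutive events
3. Compute mean of gaps: 536 / 4 = 134.0 seconds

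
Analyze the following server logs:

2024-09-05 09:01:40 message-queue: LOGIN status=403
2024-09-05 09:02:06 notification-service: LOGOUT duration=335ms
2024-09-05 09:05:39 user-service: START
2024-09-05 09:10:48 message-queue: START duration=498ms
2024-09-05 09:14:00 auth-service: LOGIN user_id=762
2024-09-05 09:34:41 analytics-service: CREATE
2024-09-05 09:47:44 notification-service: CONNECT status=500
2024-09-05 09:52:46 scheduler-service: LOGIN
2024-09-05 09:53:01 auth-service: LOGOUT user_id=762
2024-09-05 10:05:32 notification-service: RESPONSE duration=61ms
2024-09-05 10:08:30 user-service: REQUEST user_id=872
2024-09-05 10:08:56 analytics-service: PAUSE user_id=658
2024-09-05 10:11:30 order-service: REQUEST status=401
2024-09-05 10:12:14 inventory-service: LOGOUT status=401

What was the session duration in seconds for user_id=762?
2341

To calculate session duration:

1. Find LOGIN event for user_id=762: 2024-09-05 09:14:00
2. Find LOGOUT event for user_id=762: 2024-09-05 09:53:01
3. Session duration: 2024-09-05 09:53:01 - 2024-09-05 09:14:00 = 2341 seconds (39 minutes)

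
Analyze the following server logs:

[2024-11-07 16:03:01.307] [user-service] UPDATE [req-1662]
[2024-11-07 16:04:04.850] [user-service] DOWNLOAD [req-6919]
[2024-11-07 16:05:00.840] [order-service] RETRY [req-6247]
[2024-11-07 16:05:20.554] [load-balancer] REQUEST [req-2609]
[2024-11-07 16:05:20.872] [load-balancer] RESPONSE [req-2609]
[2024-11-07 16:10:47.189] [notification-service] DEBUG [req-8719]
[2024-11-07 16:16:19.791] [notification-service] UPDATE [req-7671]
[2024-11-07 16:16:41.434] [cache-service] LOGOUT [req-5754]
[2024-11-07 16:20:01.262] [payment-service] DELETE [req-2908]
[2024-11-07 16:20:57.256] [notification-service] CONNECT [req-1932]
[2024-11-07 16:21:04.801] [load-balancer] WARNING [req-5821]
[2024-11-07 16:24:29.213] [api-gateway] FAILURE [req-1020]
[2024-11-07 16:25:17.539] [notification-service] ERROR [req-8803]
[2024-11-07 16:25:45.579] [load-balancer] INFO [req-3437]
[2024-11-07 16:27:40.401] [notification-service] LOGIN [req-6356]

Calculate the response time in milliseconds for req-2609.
318

To calculate latency:

1. Find REQUEST with id req-2609: 2024-11-07 16:05:20.554
2. Find RESPONSE with id req-2609: 2024-11-07 16:05:20.872
3. Latency: 2024-11-07 16:05:20.872 - 2024-11-07 16:05:20.554 = 318ms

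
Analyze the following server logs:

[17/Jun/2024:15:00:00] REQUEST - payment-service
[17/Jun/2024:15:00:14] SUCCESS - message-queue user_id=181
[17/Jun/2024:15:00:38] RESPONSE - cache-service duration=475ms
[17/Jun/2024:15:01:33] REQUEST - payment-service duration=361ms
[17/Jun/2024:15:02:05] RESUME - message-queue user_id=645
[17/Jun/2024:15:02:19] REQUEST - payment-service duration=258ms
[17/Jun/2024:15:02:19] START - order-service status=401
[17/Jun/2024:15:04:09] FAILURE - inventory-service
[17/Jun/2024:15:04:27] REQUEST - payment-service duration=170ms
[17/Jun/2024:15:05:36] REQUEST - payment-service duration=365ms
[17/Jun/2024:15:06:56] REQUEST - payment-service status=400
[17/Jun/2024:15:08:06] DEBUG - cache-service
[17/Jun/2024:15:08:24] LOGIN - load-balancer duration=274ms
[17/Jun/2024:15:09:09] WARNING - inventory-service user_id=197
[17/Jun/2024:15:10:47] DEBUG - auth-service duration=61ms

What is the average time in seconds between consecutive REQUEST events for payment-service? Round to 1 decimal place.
83.2

To calculate average interval:

1. Find all REQUEST events for payment-service in order
2. Calculate time gaps between consecutive events
3. Compute mean of gaps: 416 / 5 = 83.2 seconds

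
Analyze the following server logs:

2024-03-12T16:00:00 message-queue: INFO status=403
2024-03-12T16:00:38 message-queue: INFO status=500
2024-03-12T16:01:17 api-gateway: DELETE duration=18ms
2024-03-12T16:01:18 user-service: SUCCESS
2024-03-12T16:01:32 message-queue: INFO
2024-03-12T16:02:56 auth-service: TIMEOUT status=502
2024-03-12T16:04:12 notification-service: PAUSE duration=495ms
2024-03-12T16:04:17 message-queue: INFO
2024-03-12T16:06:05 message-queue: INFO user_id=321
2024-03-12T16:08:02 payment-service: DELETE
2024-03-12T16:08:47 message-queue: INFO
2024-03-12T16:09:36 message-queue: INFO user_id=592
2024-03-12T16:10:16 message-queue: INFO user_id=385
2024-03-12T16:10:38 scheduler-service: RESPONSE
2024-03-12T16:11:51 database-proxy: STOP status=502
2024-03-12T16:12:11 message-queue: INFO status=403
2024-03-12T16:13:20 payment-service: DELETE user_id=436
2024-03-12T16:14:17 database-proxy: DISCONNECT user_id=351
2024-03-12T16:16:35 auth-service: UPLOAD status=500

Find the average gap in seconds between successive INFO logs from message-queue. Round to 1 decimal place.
91.4

To calculate average interval:

1. Find all INFO events for message-queue in order
2. Calculate time gaps between consecutive events
3. Compute mean of gaps: 731 / 8 = 91.4 seconds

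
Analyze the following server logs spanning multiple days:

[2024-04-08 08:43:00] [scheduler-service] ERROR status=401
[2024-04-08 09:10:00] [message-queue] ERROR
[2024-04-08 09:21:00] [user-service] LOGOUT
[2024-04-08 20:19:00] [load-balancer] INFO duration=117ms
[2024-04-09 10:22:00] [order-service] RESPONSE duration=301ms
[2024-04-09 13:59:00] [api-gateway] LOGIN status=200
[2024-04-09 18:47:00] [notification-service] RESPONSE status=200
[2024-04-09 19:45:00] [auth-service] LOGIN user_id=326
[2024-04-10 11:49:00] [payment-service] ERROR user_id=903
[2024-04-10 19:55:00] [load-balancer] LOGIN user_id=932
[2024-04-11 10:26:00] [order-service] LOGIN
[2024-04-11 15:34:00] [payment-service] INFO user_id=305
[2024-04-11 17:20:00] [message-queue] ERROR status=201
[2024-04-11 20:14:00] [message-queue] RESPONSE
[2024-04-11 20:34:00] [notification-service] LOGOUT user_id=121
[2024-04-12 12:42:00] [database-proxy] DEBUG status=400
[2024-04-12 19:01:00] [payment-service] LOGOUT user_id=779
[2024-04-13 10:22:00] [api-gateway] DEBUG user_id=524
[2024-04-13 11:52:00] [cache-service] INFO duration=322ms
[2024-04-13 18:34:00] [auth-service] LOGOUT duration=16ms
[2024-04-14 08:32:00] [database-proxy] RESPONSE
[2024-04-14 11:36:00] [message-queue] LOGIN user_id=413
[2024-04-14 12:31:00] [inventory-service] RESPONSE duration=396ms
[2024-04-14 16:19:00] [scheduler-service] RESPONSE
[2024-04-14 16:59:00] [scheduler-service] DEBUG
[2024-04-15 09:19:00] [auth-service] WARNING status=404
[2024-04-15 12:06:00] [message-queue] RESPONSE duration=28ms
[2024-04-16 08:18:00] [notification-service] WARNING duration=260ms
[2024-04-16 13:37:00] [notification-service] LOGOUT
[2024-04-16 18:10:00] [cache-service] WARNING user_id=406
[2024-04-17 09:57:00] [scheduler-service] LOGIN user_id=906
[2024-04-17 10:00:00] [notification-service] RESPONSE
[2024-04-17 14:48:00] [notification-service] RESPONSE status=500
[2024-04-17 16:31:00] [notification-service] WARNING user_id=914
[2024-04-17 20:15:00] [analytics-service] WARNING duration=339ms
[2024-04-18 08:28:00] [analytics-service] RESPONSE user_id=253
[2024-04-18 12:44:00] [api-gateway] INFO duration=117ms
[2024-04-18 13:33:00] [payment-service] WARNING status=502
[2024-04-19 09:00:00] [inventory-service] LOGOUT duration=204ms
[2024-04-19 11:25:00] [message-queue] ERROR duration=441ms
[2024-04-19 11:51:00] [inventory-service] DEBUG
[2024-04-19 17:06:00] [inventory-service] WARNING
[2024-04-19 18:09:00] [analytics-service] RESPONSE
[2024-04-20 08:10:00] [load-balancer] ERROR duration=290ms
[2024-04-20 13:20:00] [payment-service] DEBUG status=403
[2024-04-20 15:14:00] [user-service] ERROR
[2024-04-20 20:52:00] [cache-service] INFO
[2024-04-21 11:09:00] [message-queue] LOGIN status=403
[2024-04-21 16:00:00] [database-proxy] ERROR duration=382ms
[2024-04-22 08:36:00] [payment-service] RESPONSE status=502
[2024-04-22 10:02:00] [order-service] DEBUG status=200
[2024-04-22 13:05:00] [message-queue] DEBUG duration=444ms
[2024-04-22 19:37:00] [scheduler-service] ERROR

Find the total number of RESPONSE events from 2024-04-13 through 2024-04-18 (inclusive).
7

To filter by date range:

1. Date range: 2024-04-13 through 2024-04-18, both dates inclusive
2. Filter for RESPONSE events whose date falls in this range
3. Count matching events: 7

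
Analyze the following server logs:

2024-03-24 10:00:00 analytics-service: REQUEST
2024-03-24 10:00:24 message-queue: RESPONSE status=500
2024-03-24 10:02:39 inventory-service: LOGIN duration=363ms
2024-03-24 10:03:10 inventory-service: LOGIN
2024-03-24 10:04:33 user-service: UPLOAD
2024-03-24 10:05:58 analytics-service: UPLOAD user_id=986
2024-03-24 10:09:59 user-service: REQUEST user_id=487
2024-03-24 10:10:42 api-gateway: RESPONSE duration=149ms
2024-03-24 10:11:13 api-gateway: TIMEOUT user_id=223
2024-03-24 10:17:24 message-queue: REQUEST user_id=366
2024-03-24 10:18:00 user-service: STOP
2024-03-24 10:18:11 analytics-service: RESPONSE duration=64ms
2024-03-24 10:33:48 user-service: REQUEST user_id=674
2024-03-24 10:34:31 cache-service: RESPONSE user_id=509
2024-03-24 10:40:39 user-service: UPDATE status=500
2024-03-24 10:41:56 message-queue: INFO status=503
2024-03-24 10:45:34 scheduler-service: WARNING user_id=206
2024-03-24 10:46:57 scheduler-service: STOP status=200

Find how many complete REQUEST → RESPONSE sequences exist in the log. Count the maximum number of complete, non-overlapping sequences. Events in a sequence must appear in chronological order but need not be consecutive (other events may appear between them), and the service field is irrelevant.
4

To count sequences:

1. Look for pattern: REQUEST → RESPONSE
2. Greedily scan the log in chronological order, matching each sequence element in turn (ignoring service)
3. Each time the full pattern completes, increment the count and restart matching from the next event
4. Complete non-overlapping sequences found: 4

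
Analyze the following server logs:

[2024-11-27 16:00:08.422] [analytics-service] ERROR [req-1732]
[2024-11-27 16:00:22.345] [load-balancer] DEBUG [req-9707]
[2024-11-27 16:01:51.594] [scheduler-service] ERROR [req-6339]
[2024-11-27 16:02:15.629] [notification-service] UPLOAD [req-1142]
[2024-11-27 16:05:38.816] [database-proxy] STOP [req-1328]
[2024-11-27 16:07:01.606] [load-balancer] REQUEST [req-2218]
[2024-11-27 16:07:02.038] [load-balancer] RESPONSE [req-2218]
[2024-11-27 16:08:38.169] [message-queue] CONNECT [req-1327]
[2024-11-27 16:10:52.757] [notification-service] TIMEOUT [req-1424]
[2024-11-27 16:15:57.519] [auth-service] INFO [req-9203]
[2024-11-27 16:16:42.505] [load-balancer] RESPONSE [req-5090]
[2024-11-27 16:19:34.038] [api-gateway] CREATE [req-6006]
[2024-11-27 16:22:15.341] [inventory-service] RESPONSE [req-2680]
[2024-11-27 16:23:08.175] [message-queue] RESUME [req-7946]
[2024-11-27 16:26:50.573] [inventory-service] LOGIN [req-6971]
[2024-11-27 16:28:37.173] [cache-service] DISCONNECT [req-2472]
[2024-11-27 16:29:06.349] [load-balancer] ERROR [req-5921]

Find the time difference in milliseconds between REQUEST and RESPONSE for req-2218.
432

To calculate latency:

1. Find REQUEST with id req-2218: 2024-11-27 16:07:01.606
2. Find RESPONSE with id req-2218: 2024-11-27 16:07:02.038
3. Latency: 2024-11-27 16:07:02.038 - 2024-11-27 16:07:01.606 = 432ms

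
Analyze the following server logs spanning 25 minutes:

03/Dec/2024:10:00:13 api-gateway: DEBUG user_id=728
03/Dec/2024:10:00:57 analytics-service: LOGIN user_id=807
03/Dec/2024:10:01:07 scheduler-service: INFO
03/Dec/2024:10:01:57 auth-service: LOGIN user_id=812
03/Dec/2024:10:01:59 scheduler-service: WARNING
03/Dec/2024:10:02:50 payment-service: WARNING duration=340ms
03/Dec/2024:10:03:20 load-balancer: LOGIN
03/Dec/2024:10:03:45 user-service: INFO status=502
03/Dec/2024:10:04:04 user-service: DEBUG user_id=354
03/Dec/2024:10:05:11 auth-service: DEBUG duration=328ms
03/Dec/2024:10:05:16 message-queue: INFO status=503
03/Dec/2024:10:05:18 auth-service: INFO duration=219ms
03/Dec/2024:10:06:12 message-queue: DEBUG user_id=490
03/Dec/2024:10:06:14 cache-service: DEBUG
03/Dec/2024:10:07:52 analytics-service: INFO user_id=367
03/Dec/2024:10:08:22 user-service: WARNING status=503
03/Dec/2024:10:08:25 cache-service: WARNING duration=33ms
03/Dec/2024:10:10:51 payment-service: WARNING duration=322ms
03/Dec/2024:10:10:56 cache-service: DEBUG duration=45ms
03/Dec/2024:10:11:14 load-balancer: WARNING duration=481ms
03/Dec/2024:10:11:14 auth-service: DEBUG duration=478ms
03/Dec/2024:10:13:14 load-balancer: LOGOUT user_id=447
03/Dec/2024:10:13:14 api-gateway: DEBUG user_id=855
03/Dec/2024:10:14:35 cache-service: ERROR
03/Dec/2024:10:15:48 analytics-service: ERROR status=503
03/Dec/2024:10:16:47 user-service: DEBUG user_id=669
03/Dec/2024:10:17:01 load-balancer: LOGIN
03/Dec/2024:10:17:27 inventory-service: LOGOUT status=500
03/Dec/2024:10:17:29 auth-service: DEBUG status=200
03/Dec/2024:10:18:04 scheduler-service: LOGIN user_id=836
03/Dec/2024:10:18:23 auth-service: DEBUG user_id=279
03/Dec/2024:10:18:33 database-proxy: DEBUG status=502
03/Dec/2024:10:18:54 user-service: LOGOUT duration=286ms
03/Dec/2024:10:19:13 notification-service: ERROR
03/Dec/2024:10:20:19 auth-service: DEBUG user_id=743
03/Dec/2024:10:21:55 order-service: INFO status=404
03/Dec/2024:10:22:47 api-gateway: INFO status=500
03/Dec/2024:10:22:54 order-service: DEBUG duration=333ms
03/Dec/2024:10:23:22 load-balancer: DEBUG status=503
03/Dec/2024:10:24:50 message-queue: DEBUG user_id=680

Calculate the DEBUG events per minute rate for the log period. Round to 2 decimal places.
0.64

To calculate the rate:

1. Count total DEBUG events: 16
2. Total time period: 25 minutes
3. Rate = 16 / 25 = 0.64 events per minute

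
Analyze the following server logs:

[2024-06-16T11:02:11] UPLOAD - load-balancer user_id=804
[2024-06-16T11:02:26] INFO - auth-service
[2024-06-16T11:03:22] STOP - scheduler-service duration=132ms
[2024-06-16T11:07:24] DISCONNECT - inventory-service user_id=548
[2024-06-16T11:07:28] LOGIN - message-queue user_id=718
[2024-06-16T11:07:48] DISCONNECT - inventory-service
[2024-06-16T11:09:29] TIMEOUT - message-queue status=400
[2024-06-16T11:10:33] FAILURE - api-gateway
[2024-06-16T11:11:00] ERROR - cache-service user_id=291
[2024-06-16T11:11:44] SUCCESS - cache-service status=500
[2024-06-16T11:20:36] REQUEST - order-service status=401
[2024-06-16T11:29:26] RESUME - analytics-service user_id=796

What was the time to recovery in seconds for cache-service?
44

To calculate recovery time:

1. Find ERROR event for cache-service: 2024-06-16T11:11:00
2. Find next SUCCESS event for cache-service: 2024-06-16T11:11:44
3. Recovery time: 2024-06-16T11:11:44 - 2024-06-16T11:11:00 = 44 seconds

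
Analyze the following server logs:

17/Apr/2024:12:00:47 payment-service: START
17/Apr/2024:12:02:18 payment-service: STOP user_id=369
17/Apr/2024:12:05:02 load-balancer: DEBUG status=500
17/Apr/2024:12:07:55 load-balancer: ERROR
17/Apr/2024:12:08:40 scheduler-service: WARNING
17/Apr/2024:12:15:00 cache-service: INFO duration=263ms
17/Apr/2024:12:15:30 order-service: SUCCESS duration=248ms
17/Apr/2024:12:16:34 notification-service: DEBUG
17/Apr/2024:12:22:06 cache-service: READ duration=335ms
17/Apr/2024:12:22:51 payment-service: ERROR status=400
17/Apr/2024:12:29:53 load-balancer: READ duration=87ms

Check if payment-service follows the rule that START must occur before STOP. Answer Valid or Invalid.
Valid

To validate ordering:

1. Required order: START → STOP
2. Rule: START must occur before STOP
3. Check actual order of events for payment-service
4. Result: Valid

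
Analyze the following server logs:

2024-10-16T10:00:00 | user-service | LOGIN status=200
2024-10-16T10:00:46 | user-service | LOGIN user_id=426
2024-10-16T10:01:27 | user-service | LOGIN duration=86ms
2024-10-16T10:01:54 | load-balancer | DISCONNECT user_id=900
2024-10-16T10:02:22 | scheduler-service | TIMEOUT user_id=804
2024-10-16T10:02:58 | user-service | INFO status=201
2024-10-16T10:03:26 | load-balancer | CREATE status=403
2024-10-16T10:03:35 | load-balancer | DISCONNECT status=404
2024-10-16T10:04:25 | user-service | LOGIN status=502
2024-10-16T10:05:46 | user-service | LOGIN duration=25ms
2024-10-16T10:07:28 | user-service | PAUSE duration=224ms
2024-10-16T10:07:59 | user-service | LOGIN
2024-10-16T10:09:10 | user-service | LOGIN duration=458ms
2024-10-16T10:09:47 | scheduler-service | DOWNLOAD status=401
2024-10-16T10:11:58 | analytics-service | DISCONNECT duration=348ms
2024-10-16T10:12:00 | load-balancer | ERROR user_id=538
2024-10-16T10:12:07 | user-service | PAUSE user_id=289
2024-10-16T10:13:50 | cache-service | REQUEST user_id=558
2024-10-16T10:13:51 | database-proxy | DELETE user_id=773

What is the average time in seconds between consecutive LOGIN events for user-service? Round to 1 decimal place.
91.7

To calculate average interval:

1. Find all LOGIN events for user-service in order
2. Calculate time gaps between consecutive events
3. Compute mean of gaps: 550 / 6 = 91.7 seconds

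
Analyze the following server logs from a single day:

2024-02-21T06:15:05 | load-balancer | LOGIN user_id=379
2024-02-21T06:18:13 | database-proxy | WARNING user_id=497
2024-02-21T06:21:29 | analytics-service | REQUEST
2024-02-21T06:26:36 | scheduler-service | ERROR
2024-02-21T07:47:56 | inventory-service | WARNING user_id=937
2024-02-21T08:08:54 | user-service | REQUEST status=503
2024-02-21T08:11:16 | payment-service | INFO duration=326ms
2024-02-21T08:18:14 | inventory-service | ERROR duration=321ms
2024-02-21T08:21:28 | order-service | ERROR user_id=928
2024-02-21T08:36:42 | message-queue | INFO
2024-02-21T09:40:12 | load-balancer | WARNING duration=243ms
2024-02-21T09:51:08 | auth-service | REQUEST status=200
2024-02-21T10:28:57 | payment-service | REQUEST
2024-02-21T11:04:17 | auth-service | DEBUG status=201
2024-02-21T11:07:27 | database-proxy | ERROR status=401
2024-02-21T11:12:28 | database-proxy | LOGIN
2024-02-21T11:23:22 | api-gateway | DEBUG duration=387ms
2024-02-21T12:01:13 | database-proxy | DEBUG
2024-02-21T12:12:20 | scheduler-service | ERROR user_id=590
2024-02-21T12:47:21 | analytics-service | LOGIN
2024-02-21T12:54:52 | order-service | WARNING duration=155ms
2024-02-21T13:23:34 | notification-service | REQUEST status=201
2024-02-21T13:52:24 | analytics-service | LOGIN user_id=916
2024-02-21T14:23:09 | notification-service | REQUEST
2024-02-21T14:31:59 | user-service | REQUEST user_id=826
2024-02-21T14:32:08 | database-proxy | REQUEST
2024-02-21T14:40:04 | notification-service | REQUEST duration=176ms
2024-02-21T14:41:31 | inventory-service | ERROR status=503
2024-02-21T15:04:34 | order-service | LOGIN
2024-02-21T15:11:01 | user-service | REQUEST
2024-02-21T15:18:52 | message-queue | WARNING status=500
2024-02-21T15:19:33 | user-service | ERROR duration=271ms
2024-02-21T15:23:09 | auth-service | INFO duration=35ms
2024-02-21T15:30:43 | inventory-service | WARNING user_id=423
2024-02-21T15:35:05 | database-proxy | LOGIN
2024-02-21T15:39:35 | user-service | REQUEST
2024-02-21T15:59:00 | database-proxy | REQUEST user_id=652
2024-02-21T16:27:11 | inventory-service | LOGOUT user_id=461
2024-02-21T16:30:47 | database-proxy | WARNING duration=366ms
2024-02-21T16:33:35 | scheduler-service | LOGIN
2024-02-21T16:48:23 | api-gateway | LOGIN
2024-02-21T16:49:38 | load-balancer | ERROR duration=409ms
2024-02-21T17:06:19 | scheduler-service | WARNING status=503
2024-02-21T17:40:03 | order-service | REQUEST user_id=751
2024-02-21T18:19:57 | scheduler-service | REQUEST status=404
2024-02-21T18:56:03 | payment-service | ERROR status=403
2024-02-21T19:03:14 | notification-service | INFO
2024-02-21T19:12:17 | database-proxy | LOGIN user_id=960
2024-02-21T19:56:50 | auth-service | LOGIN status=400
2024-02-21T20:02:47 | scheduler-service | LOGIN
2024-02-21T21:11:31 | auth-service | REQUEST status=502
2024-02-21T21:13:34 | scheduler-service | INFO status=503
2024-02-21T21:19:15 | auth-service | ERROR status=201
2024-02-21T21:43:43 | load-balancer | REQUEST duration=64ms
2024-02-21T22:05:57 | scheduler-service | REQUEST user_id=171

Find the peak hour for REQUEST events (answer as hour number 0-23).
14

To find the peak hour:

1. Group all REQUEST events by hour
2. Count events in each hour
3. Find hour with maximum count
4. Peak hour: 14 (with 4 events)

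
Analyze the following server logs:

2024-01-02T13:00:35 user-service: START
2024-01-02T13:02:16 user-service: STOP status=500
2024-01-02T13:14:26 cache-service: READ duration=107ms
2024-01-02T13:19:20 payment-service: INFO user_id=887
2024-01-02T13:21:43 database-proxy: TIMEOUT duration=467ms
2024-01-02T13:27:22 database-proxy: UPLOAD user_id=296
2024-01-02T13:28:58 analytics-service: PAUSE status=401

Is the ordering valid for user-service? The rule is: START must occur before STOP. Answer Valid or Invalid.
Valid

To validate ordering:

1. Required order: START → STOP
2. Rule: START must occur before STOP
3. Check actual order of events for user-service
4. Result: Valid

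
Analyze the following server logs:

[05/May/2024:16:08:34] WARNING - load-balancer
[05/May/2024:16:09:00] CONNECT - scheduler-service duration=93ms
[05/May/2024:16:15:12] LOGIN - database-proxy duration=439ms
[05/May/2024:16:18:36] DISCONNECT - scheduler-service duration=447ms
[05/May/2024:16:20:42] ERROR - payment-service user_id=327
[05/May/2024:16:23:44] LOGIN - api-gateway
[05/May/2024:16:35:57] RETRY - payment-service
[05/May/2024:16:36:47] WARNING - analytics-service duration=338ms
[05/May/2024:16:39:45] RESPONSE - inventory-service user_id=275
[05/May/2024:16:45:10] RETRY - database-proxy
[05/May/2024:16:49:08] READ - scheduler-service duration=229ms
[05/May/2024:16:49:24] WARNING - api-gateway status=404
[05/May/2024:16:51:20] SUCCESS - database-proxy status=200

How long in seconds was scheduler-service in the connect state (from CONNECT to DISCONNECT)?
576

To calculate state duration:

1. Find CONNECT event for scheduler-service: 05/May/2024:16:09:00
2. Find DISCONNECT event for scheduler-service: 05/May/2024:16:18:36
3. Calculate duration: 05/May/2024:16:18:36 - 05/May/2024:16:09:00 = 576 seconds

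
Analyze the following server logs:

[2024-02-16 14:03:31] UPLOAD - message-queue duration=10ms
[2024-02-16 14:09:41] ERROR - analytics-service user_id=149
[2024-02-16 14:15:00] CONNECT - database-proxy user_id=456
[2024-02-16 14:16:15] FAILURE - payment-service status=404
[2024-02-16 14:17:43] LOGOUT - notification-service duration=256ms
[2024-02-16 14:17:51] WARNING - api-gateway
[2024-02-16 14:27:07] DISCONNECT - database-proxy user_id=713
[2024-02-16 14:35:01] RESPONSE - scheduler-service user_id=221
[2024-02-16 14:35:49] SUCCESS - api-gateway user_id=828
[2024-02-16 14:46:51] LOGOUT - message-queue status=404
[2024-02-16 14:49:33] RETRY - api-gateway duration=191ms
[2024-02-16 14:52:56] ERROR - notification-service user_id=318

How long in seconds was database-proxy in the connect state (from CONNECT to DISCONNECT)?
727

To calculate state duration:

1. Find CONNECT event for database-proxy: 2024-02-16 14:15:00
2. Find DISCONNECT event for database-proxy: 2024-02-16 14:27:07
3. Calculate duration: 2024-02-16 14:27:07 - 2024-02-16 14:15:00 = 727 seconds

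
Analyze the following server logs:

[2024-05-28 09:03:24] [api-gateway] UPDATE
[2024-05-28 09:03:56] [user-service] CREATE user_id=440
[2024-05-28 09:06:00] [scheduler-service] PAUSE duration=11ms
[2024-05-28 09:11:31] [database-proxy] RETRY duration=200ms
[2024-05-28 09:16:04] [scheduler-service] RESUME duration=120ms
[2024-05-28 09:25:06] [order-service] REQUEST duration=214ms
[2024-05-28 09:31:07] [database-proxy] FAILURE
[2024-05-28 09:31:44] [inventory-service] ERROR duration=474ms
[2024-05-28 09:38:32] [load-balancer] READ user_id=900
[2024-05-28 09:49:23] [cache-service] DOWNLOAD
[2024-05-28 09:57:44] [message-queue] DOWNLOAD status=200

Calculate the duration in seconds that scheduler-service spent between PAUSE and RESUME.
604

To calculate state duration:

1. Find PAUSE event for scheduler-service: 2024-05-28 09:06:00
2. Find RESUME event for scheduler-service: 2024-05-28 09:16:04
3. Calculate duration: 2024-05-28 09:16:04 - 2024-05-28 09:06:00 = 604 seconds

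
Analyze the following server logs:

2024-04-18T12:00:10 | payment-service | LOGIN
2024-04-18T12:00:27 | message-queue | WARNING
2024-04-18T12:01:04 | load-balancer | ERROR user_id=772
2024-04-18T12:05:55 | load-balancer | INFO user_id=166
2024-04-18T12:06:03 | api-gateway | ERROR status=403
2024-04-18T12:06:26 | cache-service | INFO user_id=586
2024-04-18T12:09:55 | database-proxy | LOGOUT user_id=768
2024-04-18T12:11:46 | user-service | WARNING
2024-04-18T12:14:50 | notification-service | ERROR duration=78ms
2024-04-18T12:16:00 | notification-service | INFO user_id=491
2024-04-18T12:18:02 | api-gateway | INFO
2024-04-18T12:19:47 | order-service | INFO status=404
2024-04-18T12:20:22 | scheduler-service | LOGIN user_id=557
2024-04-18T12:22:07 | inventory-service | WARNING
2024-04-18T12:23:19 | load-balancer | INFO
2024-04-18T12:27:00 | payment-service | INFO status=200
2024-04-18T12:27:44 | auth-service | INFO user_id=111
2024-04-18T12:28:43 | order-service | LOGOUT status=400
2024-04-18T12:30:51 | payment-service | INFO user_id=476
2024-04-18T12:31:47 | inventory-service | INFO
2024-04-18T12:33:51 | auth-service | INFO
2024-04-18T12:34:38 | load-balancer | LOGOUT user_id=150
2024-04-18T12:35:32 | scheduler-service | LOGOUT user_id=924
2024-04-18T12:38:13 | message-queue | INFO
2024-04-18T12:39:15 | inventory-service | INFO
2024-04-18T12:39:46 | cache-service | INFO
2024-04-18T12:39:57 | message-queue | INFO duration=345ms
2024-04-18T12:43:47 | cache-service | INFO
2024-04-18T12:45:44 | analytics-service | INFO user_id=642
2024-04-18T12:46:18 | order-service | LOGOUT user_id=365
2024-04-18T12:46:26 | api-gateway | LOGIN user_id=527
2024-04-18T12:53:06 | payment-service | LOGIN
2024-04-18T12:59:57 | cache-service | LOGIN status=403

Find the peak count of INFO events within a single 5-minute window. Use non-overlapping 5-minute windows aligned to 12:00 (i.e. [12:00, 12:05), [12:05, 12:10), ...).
4

To find the burst window:

1. Divide the log period into non-overlapping 5-minute windows starting at 12:00
2. Count INFO events in each window
3. Find the window with maximum count
4. Maximum events in a window: 4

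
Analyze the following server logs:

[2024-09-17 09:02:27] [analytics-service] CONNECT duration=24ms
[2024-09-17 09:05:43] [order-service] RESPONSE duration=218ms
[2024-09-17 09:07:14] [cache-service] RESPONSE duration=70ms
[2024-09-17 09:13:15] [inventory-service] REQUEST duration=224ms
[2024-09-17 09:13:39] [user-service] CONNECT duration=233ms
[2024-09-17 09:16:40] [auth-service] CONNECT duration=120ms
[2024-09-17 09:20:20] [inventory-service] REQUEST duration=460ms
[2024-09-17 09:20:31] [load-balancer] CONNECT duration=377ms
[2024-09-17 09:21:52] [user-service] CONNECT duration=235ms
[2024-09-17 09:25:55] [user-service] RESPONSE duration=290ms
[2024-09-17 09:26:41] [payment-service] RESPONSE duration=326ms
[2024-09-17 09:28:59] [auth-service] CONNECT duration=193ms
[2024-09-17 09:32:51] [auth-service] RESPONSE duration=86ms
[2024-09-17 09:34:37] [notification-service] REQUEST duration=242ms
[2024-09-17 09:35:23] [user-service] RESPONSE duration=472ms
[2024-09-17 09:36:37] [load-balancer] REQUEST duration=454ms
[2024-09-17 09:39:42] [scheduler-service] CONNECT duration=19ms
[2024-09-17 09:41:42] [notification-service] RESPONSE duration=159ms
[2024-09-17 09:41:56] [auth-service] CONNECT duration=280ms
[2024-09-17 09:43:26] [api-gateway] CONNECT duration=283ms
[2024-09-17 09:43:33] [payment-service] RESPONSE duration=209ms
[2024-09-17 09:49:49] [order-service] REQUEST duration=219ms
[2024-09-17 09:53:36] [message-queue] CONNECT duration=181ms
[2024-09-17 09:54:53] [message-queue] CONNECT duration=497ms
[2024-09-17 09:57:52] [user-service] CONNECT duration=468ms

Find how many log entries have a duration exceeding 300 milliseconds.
7

To count timeouts:

1. Threshold: 300ms
2. Extract duration from each log entry
3. Count entries where duration > 300
4. Timeout count: 7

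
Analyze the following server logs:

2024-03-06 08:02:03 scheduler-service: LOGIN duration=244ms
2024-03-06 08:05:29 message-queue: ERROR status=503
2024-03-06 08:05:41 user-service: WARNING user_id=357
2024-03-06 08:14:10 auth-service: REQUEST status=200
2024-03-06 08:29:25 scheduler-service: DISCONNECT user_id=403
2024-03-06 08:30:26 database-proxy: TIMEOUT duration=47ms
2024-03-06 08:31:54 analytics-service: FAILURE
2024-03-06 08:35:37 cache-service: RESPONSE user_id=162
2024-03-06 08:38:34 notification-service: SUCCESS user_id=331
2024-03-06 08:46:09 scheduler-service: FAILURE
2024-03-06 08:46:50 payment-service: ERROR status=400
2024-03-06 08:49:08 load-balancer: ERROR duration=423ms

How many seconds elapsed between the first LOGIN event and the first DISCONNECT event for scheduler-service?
1642

To find the time between events:

1. Locate the first LOGIN event for scheduler-service: 2024-03-06 08:02:03
2. Locate the first DISCONNECT event for scheduler-service: 2024-03-06 08:29:25
3. Calculate the difference: 2024-03-06 08:29:25 - 2024-03-06 08:02:03 = 1642 seconds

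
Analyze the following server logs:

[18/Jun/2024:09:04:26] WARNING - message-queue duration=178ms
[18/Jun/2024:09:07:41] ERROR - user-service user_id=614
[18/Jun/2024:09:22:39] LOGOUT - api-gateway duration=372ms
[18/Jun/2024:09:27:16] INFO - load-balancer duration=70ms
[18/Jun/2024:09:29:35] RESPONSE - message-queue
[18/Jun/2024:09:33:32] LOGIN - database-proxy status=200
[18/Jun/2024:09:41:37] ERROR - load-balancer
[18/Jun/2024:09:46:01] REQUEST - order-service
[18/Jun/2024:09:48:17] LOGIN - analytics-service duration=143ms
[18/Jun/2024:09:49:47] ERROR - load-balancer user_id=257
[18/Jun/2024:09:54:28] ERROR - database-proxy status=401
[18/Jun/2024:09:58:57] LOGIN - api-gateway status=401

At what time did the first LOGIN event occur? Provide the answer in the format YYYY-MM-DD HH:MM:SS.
2024-06-18 09:33:32

To find the first event:

1. Filter for all LOGIN events
2. Sort by timestamp
3. Select the first one
4. Timestamp: 2024-06-18 09:33:32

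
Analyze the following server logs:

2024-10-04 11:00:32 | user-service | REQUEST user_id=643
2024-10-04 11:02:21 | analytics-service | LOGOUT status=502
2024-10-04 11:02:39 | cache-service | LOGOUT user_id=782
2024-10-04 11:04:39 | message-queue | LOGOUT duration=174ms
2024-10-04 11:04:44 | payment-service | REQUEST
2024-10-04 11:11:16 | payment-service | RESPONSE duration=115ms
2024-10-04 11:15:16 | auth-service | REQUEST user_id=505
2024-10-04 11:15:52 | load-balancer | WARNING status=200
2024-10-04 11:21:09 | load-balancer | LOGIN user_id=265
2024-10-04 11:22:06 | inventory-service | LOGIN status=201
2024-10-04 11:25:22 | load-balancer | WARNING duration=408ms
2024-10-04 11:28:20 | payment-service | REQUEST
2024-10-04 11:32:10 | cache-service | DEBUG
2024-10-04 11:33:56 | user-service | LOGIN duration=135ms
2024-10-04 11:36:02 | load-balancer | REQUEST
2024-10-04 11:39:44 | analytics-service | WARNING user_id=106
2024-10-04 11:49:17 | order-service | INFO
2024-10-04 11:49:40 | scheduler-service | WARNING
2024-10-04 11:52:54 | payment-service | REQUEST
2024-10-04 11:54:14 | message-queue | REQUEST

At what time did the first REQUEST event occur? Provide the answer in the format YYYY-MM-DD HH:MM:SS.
2024-10-04 11:00:32

To find the first event:

1. Filter for all REQUEST events
2. Sort by timestamp
3. Select the first one
4. Timestamp: 2024-10-04 11:00:32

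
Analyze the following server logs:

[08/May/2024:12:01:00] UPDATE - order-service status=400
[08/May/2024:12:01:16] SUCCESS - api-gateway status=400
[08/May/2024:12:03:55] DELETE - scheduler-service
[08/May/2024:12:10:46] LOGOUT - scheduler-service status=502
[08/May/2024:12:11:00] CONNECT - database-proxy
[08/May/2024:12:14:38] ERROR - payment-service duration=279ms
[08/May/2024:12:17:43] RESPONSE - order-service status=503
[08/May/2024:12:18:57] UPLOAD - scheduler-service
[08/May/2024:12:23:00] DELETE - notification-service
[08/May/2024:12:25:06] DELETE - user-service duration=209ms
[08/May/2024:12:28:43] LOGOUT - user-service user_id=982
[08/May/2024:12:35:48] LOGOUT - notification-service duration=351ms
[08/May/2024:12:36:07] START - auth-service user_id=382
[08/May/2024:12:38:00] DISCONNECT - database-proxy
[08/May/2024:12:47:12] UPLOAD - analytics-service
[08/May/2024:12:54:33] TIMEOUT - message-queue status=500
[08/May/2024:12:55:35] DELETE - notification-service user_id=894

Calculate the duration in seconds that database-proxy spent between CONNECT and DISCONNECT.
1620

To calculate state duration:

1. Find CONNECT event for database-proxy: 08/May/2024:12:11:00
2. Find DISCONNECT event for database-proxy: 08/May/2024:12:38:00
3. Calculate duration: 08/May/2024:12:38:00 - 08/May/2024:12:11:00 = 1620 seconds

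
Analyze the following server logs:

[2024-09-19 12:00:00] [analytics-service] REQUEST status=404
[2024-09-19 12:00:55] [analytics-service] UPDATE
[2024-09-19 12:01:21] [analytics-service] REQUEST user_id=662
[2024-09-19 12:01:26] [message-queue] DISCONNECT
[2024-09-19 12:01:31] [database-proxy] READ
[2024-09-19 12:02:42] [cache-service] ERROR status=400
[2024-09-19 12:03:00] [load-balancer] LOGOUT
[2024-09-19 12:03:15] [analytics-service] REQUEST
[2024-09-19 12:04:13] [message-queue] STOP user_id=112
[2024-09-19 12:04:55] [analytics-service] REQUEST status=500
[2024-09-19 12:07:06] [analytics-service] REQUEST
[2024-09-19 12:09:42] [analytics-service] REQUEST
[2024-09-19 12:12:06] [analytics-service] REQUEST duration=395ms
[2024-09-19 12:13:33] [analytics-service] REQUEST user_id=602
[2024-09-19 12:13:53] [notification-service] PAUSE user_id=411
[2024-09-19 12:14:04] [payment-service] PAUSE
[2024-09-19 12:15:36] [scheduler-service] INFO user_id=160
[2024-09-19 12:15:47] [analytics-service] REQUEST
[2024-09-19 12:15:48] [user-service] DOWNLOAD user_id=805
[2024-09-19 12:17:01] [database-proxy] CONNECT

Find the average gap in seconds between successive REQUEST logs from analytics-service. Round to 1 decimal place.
118.4

To calculate average interval:

1. Find all REQUEST events for analytics-service in order
2. Calculate time gaps between consecutive events
3. Compute mean of gaps: 947 / 8 = 118.4 seconds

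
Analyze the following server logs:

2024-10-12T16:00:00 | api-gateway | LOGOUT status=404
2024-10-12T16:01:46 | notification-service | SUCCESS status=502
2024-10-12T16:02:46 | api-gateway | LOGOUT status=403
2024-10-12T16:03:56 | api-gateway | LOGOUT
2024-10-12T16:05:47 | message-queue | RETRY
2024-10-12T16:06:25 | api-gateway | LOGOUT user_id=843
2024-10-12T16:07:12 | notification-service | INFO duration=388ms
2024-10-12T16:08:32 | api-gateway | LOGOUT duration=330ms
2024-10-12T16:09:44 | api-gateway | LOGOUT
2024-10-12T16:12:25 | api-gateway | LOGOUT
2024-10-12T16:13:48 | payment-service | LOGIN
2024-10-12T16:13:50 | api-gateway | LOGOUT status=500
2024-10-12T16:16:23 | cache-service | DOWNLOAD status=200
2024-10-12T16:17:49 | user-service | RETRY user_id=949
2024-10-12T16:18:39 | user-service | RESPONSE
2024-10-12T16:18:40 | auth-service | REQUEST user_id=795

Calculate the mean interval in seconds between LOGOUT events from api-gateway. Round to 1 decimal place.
118.6

To calculate average interval:

1. Find all LOGOUT events for api-gateway in order
2. Calculate time gaps between consecutive events
3. Compute mean of gaps: 830 / 7 = 118.6 seconds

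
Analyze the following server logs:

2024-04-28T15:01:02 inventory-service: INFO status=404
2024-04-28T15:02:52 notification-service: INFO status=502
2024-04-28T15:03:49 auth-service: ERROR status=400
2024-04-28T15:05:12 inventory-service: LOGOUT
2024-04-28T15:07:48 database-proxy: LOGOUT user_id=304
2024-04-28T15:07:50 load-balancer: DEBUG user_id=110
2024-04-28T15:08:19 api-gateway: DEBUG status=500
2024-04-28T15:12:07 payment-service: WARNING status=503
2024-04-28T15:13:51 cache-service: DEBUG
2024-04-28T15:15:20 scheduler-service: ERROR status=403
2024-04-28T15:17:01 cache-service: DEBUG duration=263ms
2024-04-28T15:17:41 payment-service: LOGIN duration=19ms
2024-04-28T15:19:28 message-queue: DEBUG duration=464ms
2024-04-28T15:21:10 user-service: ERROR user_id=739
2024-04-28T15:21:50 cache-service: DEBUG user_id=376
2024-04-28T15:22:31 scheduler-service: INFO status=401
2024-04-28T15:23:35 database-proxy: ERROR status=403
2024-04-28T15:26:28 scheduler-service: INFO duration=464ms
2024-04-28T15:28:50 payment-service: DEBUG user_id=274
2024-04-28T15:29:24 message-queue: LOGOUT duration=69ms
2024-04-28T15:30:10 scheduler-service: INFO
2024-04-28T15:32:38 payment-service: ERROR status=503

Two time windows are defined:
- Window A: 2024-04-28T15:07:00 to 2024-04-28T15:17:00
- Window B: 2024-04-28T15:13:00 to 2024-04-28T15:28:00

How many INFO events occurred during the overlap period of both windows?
0

To find overlap events:

1. Window A: 2024-04-28T15:07:00 to 2024-04-28T15:17:00
2. Window B: 2024-04-28T15:13:00 to 2024-04-28T15:28:00
3. Overlap period: 2024-04-28T15:13:00 to 2024-04-28T15:17:00
4. Count INFO events in overlap: 0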